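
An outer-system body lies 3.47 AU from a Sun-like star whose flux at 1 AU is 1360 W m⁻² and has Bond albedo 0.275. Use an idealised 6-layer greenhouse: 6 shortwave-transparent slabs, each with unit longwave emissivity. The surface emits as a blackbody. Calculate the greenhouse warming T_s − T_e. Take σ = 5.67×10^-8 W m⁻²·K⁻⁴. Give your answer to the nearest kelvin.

86 K

Irradiance scales as 1/d², so S = 1360 W m⁻² × (1/3.47)² = 112.9 W m⁻².
Top-of-atmosphere balance: σT_e⁴ = S(1−α)/4 = 20.47 W m⁻² → T_e = 137.8 K.
T_s = (N+1)^(1/4)·T_e = 224.2 K.
So the greenhouse effect raises the surface by 224.2 − 137.8 = 86.37 K.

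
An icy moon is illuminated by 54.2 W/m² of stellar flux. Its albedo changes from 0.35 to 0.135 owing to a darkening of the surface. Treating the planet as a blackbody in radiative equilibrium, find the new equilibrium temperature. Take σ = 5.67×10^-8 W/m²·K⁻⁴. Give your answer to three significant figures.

120 K

With the new albedo, S(1−α₂)/4 = 11.72 W/m², so T₂ = 119.9 K.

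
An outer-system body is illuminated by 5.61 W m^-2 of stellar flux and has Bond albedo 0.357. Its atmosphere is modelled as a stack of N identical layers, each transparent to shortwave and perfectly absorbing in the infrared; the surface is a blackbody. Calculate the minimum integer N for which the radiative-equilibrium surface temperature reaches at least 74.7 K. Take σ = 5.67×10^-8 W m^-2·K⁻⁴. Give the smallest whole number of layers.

1

Top-of-atmosphere balance: σT_e⁴ = S(1−α)/4 = 0.9018 W m^-2 → T_e = 63.15 K.
Need (N+1)T_e⁴ ≥ T_s⁴, i.e. N+1 ≥ (74.7/63.15)⁴ = 1.958.
Rounding up, N = 1.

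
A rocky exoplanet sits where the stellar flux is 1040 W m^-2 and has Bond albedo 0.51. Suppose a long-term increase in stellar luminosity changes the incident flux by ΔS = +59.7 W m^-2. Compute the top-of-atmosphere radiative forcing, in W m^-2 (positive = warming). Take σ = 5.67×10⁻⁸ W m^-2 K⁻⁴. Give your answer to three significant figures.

7.31 W m^-2

Only a fraction (1−α) is absorbed and it's spread over 4πR², so ΔF = (1−α)ΔS/4 = 7.313 W m^-2.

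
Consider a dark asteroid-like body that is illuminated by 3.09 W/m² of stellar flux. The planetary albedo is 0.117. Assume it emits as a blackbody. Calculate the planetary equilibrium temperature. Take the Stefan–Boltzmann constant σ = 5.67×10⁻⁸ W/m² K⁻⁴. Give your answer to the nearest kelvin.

Averaging over the sphere, the absorbed flux is S(1−α)/4 = 0.6821 W/m².
In equilibrium σT⁴ equals this, so T = 58.89 K.

59 K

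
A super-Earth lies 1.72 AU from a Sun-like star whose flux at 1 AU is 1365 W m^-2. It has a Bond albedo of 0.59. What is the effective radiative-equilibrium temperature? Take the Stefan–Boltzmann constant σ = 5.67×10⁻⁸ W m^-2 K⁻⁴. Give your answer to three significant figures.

170 kelvin

Irradiance scales as 1/d², so S = 1365 W m^-2 × (1/1.72)² = 461.4 W m^-2.
The planet absorbs (1−α)S over its disc πR² and re-emits over 4πR², so the mean absorbed flux is (1−0.59)·461.4/4 = 47.29 W m^-2.
Balancing against σT⁴: T = (47.29/5.67×10⁻⁸)^(1/4) = 169.9 K.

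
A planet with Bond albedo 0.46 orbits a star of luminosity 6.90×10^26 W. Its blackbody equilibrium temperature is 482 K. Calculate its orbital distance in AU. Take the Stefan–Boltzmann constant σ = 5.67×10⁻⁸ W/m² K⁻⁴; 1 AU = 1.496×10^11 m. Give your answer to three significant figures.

0.329 AU

Energy balance gives S = 4σT⁴/(1−α) = 22670 W/m².
Then d = [L/(4πS)]^(1/2) = 4.922×10^10 m, i.e. 0.3290 AU.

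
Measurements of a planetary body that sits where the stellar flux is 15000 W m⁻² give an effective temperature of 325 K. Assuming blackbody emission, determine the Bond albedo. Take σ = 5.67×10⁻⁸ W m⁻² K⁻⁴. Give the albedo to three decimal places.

0.831

Rearranging the radiative balance, α = 1 − 4σT⁴/S.
4σT⁴ = 4·5.67×10⁻⁸·(325)⁴ = 2530 W m⁻².
Hence α = 1 − 2530/15000 = 0.8313.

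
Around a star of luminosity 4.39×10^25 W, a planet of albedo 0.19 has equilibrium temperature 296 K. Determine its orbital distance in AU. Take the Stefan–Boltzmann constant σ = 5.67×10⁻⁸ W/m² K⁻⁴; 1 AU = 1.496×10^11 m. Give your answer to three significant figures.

Required flux: S = 4σT⁴/(1−α) = 2149 W/m².
From L = 4πd²S, d = √(4.39×10^25/(4π·2149)) = 4.031×10^10 m = 0.2695 AU.

0.269 AU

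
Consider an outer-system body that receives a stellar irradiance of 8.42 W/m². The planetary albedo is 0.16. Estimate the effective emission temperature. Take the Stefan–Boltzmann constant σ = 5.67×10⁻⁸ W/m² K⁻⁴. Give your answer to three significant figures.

Averaging over the sphere, the absorbed flux is S(1−α)/4 = 1.768 W/m².
Set σT⁴ = 1.768 → T = (1.768/σ)^(1/4) = 74.73 K.

74.7 K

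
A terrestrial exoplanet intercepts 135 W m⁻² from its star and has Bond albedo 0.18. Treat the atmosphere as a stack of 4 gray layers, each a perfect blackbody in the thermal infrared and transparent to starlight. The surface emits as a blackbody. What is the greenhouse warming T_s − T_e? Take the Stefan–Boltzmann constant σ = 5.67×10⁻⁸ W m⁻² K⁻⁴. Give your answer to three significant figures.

The effective emission temperature is T_e = [S(1−α)/(4σ)]^¼ = 148.6 K.
T_s = (N+1)^(1/4)·T_e = 222.3 K.
So the greenhouse effect raises the surface by 222.3 − 148.6 = 73.63 K.

73.6 kelvin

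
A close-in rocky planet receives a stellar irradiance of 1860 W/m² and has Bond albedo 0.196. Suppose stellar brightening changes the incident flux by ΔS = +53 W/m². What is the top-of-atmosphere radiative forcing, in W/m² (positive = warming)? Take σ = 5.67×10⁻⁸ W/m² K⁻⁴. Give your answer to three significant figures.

10.7 W/m²

ΔF = Δ[S(1−α)]/4 = (1−0.196)·+53/4 = 10.65 W/m².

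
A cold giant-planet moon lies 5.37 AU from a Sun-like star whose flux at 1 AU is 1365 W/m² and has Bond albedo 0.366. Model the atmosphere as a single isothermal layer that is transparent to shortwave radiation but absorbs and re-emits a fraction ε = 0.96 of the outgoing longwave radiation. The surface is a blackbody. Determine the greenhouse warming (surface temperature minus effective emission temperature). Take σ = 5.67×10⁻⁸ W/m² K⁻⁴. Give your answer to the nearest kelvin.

Irradiance scales as 1/d², so S = 1365 W/m² × (1/5.37)² = 47.34 W/m².
The planet radiates to space at T_e = [S(1−α)/(4σ)]^(1/4) = 107.3 K.
Surface balance with a leaky layer gives σT_s⁴ = σT_e⁴·2/(2−ε), so T_s = T_e·[2/(2−0.96)]^(1/4) = 126.3 K.
T_s − T_e = 126.3 − 107.3 = 19.05 K.

19 K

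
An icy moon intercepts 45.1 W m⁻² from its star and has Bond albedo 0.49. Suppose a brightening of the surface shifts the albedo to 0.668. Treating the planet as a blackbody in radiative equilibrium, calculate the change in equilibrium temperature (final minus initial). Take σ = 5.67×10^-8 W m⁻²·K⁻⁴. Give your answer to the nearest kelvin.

Initial: T₁ = [S(1−0.49)/(4σ)]^(1/4) = 100.4 K.
With α = 0.668, T₂ = 90.14 K.
ΔT = T₂ − T₁ = -10.21 K.

-10 kelvin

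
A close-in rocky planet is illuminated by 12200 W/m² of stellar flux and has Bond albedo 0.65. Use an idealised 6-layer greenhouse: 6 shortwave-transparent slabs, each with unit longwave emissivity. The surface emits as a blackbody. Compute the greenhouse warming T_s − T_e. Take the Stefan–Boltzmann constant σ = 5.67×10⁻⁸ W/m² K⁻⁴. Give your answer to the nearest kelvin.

The effective emission temperature is T_e = [S(1−α)/(4σ)]^¼ = 370.4 K.
T_s = (N+1)^(1/4)·T_e = 602.5 K.
So the greenhouse effect raises the surface by 602.5 − 370.4 = 232.1 K.

232 K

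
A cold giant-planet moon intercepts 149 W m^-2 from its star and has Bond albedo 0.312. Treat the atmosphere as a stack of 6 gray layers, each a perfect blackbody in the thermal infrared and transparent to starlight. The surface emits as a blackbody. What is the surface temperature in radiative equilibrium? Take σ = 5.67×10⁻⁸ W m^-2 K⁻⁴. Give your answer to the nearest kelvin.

OLR = S(1−α)/4 = 25.63 W m^-2; the top layer radiates at T_e = 145.8 K.
For an N-layer opaque stack, T_s⁴ = (N+1)T_e⁴, hence T_s = (7)^(1/4)×145.8 K = 237.2 K.

237 K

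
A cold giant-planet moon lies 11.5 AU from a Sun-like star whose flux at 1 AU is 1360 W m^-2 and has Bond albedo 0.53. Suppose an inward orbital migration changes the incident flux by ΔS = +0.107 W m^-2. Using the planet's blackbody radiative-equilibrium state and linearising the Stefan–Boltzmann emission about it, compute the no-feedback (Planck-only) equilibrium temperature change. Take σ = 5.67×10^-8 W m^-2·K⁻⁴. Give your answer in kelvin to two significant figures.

By the inverse-square law, S = 1360/11.5² = 10.28 W m^-2.
Unperturbed T_e = [10.28·(1−0.53)/(4σ)]^¼ = 67.94 K.
TOA radiative forcing: ΔF = (1−α)ΔS/4 = 0.47·(+0.107)/4 = 0.01257 W m^-2.
Linearising σT⁴ gives d(σT⁴)/dT = 4σT_e³ = 0.07114 W m^-2 per K.
Hence the no-feedback warming is ΔF/(4σT_e³) = 0.177 K.

0.18 K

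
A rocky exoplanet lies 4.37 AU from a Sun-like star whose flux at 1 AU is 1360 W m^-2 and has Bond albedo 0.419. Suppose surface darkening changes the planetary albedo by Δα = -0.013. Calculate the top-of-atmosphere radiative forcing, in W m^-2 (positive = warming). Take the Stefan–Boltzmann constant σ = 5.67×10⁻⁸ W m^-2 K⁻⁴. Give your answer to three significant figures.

Flux at the orbit: S = 1360/(4.37)² = 71.22 W m^-2.
ΔF = −(S/4)Δα = −(71.22/4)×(-0.013) = 0.2315 W m^-2.

0.231 W m^-2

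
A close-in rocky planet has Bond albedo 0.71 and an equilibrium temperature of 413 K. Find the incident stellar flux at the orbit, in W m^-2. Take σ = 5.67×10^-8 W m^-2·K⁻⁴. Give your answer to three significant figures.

Invert the energy balance for S: S = 4σT⁴/(1−α).
The emitted flux is σT⁴ = 1650 W m^-2.
So S = 4×1650/(1−0.71) = 22750 W m^-2.

22800 W m^-2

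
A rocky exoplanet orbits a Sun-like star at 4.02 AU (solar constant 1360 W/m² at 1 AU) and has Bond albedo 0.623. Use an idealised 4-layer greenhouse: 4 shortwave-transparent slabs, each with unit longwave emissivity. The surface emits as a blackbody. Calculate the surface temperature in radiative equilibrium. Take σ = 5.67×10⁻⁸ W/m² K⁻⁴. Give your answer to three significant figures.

163 K

By the inverse-square law, S = 1360/4.02² = 84.16 W/m².
The effective emission temperature is T_e = [S(1−α)/(4σ)]^¼ = 108.8 K.
Layer-by-layer balance gives σT_s⁴ = (N+1)σT_e⁴, so T_s = 5^¼·108.8 = 162.6 K.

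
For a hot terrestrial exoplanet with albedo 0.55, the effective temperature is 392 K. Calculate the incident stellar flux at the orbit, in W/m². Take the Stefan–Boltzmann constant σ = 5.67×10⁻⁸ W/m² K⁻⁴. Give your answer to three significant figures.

11900 W/m²

From S(1−α)/4 = σT⁴: S = 4σT⁴/(1−α).
The emitted flux is σT⁴ = 1339 W/m².
So S = 4×1339/(1−0.55) = 11900 W/m².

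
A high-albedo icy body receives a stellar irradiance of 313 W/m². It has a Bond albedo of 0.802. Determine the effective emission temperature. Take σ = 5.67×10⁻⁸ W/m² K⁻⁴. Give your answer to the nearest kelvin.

129 K

The planet absorbs (1−α)S over its disc πR² and re-emits over 4πR², so the mean absorbed flux is (1−0.802)·313.0/4 = 15.49 W/m².
Set σT⁴ = 15.49 → T = (15.49/σ)^(1/4) = 128.6 K.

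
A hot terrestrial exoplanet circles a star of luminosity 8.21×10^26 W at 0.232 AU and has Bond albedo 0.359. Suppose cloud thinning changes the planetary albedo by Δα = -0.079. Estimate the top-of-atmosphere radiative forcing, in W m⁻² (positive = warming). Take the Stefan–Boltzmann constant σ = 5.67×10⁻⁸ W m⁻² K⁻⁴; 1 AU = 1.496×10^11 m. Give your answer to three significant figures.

d = 0.232 × 1.496×10^11 m = 3.471×10^10 m.
S = L/(4πd²) = 54240 W m⁻².
The change in absorbed flux is Δ[S(1−α)/4] = −SΔα/4 = 1071 W m⁻².

1070 W m⁻²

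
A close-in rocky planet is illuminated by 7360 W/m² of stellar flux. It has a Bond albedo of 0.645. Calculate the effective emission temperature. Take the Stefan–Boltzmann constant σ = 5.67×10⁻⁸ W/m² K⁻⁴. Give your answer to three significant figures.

Averaging over the sphere, the absorbed flux is S(1−α)/4 = 653.2 W/m².
Balancing against σT⁴: T = (653.2/5.67×10⁻⁸)^(1/4) = 327.6 K.

328 K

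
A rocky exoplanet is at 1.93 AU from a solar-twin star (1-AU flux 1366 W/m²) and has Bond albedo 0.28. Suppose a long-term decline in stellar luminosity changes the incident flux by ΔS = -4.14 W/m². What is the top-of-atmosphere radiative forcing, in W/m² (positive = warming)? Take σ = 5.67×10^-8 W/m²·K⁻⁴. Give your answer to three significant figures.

-0.745 W/m²

By the inverse-square law, S = 1366/1.93² = 366.7 W/m².
ΔF = Δ[S(1−α)]/4 = (1−0.28)·-4.14/4 = -0.7452 W/m².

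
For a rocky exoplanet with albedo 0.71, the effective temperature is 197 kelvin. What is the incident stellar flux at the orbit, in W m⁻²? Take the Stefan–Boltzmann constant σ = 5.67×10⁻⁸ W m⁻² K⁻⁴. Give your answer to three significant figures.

1180 W m⁻²

From S(1−α)/4 = σT⁴: S = 4σT⁴/(1−α).
The emitted flux is σT⁴ = 85.40 W m⁻².
So S = 4×85.40/(1−0.71) = 1178 W m⁻².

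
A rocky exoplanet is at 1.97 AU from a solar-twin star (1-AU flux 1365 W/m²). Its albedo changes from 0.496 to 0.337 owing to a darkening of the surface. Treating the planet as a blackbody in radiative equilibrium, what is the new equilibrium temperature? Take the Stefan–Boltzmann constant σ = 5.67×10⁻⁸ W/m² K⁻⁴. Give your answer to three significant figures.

179 kelvin

By the inverse-square law, S = 1365/1.97² = 351.7 W/m².
With the new albedo, S(1−α₂)/4 = 58.30 W/m², so T₂ = 179.1 K.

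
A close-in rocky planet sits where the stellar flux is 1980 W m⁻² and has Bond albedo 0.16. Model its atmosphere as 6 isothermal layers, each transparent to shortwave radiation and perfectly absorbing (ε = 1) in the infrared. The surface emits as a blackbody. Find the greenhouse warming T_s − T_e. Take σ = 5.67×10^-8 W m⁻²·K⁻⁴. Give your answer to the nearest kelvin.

Top-of-atmosphere balance: σT_e⁴ = S(1−α)/4 = 415.8 W m⁻² → T_e = 292.6 K.
T_s = (N+1)^(1/4)·T_e = 476.0 K.
So the greenhouse effect raises the surface by 476.0 − 292.6 = 183.4 K.

183 K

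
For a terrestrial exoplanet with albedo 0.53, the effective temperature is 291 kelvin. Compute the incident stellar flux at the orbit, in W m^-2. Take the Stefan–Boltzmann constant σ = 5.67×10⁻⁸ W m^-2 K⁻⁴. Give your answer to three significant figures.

3460 W m^-2

From S(1−α)/4 = σT⁴: S = 4σT⁴/(1−α).
The emitted flux is σT⁴ = 406.6 W m^-2.
S = 4·406.6/0.47 = 3460 W m^-2.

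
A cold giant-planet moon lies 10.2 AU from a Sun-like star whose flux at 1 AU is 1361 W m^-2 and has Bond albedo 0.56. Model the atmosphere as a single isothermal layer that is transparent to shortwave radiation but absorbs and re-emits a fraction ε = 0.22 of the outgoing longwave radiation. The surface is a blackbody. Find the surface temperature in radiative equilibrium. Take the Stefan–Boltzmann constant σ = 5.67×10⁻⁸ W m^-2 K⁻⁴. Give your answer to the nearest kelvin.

Irradiance scales as 1/d², so S = 1361 W m^-2 × (1/10.2)² = 13.08 W m^-2.
At the top of the atmosphere, σT_e⁴ = S(1−α)/4 = 1.439 W m^-2, giving T_e = 70.98 K.
Surface balance with a leaky layer gives σT_s⁴ = σT_e⁴·2/(2−ε), so T_s = T_e·[2/(2−0.22)]^(1/4) = 73.08 K.

73 K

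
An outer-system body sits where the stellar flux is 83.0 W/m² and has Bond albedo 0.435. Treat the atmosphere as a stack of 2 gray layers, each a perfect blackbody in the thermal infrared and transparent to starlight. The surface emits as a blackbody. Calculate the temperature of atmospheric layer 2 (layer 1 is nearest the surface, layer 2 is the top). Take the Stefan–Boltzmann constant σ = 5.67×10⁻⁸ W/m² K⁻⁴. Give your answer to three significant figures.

120 kelvin

Top-of-atmosphere balance: σT_e⁴ = S(1−α)/4 = 11.72 W/m² → T_e = 119.9 K.
The net upward flux σT_e⁴ is constant between every pair of levels, so T_k⁴ = (N+1−k)T_e⁴.
With k = 2: T_2 = (2+1−2)^¼·119.9 K = 119.9 K.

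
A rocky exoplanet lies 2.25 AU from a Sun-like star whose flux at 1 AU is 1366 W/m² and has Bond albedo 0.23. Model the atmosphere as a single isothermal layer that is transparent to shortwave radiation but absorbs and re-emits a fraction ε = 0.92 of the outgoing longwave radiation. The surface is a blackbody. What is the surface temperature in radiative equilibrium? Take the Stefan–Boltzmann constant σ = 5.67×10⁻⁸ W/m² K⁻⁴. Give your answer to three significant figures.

Irradiance scales as 1/d², so S = 1366 W/m² × (1/2.25)² = 269.8 W/m².
Effective emission temperature (TOA balance): σT_e⁴ = S(1−α)/4 = 51.94 W/m² → T_e = 174.0 K.
For a single slab of emissivity ε, T_s⁴ = 2T_e⁴/(2−ε); thus T_s = 174.0·(1.852)^(1/4) = 202.9 K.

203 K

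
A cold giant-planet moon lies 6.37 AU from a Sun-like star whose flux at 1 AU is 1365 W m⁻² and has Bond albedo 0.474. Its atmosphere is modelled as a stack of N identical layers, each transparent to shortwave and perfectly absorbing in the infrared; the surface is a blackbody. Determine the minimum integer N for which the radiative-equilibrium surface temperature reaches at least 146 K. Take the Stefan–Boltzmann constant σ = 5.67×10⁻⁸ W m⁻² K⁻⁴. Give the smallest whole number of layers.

5

By the inverse-square law, S = 1365/6.37² = 33.64 W m⁻².
Top-of-atmosphere balance: σT_e⁴ = S(1−α)/4 = 4.424 W m⁻² → T_e = 93.98 K.
Since T_s⁴ = (N+1)T_e⁴, we need N ≥ (T_s/T_e)⁴ − 1 = 4.824.
The minimum whole number is N = 5.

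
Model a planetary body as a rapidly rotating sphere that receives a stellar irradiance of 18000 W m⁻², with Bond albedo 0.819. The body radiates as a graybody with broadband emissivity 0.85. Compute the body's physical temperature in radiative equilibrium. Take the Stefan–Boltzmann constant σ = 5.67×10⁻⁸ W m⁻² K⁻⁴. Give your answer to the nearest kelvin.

361 K

The planet absorbs (1−α)S over its disc πR² and re-emits over 4πR², so the mean absorbed flux is (1−0.819)·18000/4 = 814.5 W m⁻².
Radiative balance εσT⁴ = 814.5 gives T = [814.5/(0.85·σ)]^(1/4) = 360.6 K.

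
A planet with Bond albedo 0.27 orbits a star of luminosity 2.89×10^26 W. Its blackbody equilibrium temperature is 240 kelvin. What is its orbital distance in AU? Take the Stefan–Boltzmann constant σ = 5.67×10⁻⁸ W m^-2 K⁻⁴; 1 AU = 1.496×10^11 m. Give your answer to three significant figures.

Required flux: S = 4σT⁴/(1−α) = 1031 W m^-2.
S = L/(4πd²) → d = √(L/4πS) = √(2.89×10^26/(4π·1031)) = 1.494×10^11 m = 0.9985 AU.

0.998 AU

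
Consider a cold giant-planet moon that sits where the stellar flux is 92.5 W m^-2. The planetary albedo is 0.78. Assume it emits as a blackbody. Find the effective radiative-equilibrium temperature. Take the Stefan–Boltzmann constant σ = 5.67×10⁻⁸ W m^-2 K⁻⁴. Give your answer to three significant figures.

Averaging over the sphere, the absorbed flux is S(1−α)/4 = 5.087 W m^-2.
Set σT⁴ = 5.087 → T = (5.087/σ)^(1/4) = 97.33 K.

97.3 kelvin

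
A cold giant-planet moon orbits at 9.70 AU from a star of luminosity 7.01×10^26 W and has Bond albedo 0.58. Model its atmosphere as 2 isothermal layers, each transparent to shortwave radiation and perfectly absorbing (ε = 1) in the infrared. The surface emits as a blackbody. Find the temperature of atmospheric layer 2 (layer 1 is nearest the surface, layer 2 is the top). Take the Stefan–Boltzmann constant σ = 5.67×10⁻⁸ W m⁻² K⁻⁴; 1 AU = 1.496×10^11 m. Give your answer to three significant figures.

d = 9.70 × 1.496×10^11 m = 1.451×10^12 m.
Spreading L over a sphere of radius d: S = 7.01×10^26/(4π·1.45×10^12²) = 26.49 W m⁻².
OLR = S(1−α)/4 = 2.782 W m⁻²; the top layer radiates at T_e = 83.69 K.
In the N-layer model, layer k (counted from the surface) has T_k = (N+1−k)^(1/4)·T_e.
With k = 2: T_2 = (2+1−2)^¼·83.69 K = 83.69 K.

83.7 K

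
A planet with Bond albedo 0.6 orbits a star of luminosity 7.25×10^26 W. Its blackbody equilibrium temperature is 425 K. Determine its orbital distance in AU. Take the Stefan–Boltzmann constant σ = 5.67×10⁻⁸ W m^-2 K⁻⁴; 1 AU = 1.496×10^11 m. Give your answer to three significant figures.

0.373 AU

Required flux: S = 4σT⁴/(1−α) = 18500 W m^-2.
S = L/(4πd²) → d = √(L/4πS) = √(7.25×10^26/(4π·18500)) = 5.585×10^10 m = 0.3733 AU.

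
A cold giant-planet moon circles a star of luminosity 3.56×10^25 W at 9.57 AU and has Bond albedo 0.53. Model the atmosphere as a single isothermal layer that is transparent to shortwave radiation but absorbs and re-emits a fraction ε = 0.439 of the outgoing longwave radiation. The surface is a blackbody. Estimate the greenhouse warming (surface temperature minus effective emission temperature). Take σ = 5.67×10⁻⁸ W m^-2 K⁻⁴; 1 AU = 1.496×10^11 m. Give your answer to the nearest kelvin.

Orbital distance: d = 9.57 AU = 1.432×10^12 m.
Spreading L over a sphere of radius d: S = 3.56×10^25/(4π·1.43×10^12²) = 1.382 W m^-2.
Effective emission temperature (TOA balance): σT_e⁴ = S(1−α)/4 = 0.1624 W m^-2 → T_e = 41.14 K.
For a single slab of emissivity ε, T_s⁴ = 2T_e⁴/(2−ε); thus T_s = 41.14·(1.281)^(1/4) = 43.77 K.
The atmosphere warms the surface by 2.629 K.

3 K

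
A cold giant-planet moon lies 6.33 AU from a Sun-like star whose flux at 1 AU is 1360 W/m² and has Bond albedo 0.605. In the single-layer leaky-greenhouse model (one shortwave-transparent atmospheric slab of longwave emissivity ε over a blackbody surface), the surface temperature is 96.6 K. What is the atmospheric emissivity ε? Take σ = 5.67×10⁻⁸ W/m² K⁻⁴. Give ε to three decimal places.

Irradiance scales as 1/d², so S = 1360 W/m² × (1/6.33)² = 33.94 W/m².
TOA balance gives T_e = 87.68 K.
Since (2−ε)/2 = (T_e/T_s)⁴ = 0.6789, ε = 0.6423.

0.642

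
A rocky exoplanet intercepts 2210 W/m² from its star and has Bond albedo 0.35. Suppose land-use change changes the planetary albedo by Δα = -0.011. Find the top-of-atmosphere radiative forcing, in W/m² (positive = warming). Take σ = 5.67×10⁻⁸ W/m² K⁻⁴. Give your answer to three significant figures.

6.08 W/m²

ΔF = −(S/4)Δα = −(2210/4)×(-0.011) = 6.077 W/m².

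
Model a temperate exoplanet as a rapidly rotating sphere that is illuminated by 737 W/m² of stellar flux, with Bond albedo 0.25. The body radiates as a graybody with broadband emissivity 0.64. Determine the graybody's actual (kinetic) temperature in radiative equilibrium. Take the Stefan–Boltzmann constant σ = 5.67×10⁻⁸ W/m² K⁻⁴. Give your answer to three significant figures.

The planet absorbs (1−α)S over its disc πR² and re-emits over 4πR², so the mean absorbed flux is (1−0.25)·737.0/4 = 138.2 W/m².
Radiative balance εσT⁴ = 138.2 gives T = [138.2/(0.64·σ)]^(1/4) = 248.4 K.

248 kelvin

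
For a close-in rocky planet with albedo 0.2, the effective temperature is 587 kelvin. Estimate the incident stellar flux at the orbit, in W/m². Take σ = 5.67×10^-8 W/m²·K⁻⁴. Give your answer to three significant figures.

33700 W/m²

From S(1−α)/4 = σT⁴: S = 4σT⁴/(1−α).
The emitted flux is σT⁴ = 6732 W/m².
S = 4·6732/0.8 = 33660 W/m².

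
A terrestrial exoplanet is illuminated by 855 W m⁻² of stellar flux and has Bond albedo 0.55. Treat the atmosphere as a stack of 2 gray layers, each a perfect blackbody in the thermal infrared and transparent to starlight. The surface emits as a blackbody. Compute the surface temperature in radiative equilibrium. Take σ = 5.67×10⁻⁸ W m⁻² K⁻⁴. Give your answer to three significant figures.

267 K

The effective emission temperature is T_e = [S(1−α)/(4σ)]^¼ = 202.9 K.
Layer-by-layer balance gives σT_s⁴ = (N+1)σT_e⁴, so T_s = 3^¼·202.9 = 267.1 K.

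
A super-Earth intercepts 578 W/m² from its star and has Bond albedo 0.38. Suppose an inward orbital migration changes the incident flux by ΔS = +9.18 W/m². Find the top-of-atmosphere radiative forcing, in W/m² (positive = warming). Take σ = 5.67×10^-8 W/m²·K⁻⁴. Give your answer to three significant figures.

ΔF = Δ[S(1−α)]/4 = (1−0.38)·+9.18/4 = 1.423 W/m².

1.42 W/m²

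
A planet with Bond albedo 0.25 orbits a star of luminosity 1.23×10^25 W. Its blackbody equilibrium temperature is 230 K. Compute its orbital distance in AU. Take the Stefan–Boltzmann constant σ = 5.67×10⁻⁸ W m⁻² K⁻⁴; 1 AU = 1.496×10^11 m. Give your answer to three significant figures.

0.227 AU

Energy balance gives S = 4σT⁴/(1−α) = 846.2 W m⁻².
From L = 4πd²S, d = √(1.23×10^25/(4π·846.2)) = 3.401×10^10 m = 0.2273 AU.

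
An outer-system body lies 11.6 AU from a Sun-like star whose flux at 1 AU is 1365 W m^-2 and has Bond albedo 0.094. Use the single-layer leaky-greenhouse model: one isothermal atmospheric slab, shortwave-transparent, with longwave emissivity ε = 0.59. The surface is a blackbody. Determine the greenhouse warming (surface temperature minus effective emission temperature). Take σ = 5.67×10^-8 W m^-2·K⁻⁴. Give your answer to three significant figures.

Irradiance scales as 1/d², so S = 1365 W m^-2 × (1/11.6)² = 10.14 W m^-2.
At the top of the atmosphere, σT_e⁴ = S(1−α)/4 = 2.298 W m^-2, giving T_e = 79.79 K.
For a single slab of emissivity ε, T_s⁴ = 2T_e⁴/(2−ε); thus T_s = 79.79·(1.418)^(1/4) = 87.07 K.
The atmosphere warms the surface by 7.286 K.

7.29 K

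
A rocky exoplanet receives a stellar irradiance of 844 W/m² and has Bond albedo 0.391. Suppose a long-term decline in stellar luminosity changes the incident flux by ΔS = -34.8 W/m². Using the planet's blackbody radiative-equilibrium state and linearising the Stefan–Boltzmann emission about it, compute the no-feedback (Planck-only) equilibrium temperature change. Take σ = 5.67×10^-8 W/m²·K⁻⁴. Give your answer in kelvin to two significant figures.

Reference equilibrium: T_e = [S(1−α)/(4σ)]^(1/4) = 218.2 K.
TOA radiative forcing: ΔF = (1−α)ΔS/4 = 0.609·(-34.8)/4 = -5.298 W/m².
The Planck feedback parameter is 4σT_e³ = 2.356 W/m²/K.
So ΔT₀ = -5.298/2.356 = -2.25 K.

-2.2 K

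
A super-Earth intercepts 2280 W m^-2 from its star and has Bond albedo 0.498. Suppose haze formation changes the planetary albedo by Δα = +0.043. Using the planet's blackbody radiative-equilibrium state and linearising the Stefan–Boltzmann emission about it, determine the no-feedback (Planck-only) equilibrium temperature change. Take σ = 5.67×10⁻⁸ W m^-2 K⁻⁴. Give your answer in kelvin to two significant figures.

-5.7 K

Unperturbed T_e = [2280·(1−0.498)/(4σ)]^¼ = 266.5 K.
ΔF = −(S/4)Δα = −(2280/4)×(+0.043) = -24.51 W m^-2.
Linearising σT⁴ gives d(σT⁴)/dT = 4σT_e³ = 4.294 W m^-2 per K.
Hence the no-feedback warming is ΔF/(4σT_e³) = -5.71 K.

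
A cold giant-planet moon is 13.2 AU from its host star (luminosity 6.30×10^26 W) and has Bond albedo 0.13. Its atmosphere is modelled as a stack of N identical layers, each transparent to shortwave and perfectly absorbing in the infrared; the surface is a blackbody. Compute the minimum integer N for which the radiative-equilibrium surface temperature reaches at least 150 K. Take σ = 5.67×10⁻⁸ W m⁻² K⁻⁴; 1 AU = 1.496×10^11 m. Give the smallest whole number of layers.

Orbital distance: d = 13.2 AU = 1.975×10^12 m.
Flux at the orbit: S = L/(4πd²) = 6.30×10^26/(4π·(1.97×10^12)²) = 12.86 W m⁻².
OLR = S(1−α)/4 = 2.796 W m⁻²; the top layer radiates at T_e = 83.80 K.
Need (N+1)T_e⁴ ≥ T_s⁴, i.e. N+1 ≥ (150/83.80)⁴ = 10.265.
The minimum whole number is N = 10.

10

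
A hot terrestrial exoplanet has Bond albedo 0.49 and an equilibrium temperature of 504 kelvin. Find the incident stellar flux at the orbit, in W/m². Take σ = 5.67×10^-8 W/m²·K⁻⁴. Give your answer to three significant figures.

From S(1−α)/4 = σT⁴: S = 4σT⁴/(1−α).
The emitted flux is σT⁴ = 3659 W/m².
S = 4·3659/0.51 = 28690 W/m².

28700 W/m²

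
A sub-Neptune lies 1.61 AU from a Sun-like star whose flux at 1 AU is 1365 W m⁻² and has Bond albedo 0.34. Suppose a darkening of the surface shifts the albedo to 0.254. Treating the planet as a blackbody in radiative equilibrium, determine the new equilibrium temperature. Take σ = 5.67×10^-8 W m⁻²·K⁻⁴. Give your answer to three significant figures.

By the inverse-square law, S = 1365/1.61² = 526.6 W m⁻².
With the new albedo, S(1−α₂)/4 = 98.21 W m⁻², so T₂ = 204.0 K.

204 kelvin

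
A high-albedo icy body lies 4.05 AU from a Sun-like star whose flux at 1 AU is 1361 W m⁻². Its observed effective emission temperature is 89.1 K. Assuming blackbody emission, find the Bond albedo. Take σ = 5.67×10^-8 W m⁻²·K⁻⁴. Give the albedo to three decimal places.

0.828

By the inverse-square law, S = 1361/4.05² = 82.98 W m⁻².
Energy balance: S(1−α)/4 = σT⁴, so 1−α = 4σT⁴/S.
4σT⁴ = 4·5.67×10⁻⁸·(89.1)⁴ = 14.29 W m⁻².
1−α = 14.29/82.98 = 0.1723, so α = 0.8277.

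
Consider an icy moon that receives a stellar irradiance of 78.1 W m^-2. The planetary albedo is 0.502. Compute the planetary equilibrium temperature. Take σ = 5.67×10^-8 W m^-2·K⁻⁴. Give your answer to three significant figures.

Averaging over the sphere, the absorbed flux is S(1−α)/4 = 9.723 W m^-2.
Set σT⁴ = 9.723 → T = (9.723/σ)^(1/4) = 114.4 K.

114 K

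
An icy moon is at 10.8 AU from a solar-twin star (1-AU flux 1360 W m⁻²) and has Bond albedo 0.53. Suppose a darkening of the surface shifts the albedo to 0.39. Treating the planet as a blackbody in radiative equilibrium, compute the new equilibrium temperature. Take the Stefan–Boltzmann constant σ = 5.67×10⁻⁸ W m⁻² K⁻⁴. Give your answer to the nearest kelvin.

75 K

Flux at the orbit: S = 1360/(10.8)² = 11.66 W m⁻².
New equilibrium: T₂ = [(1−0.39)·11.66/(4σ)]^(1/4) = 74.83 K.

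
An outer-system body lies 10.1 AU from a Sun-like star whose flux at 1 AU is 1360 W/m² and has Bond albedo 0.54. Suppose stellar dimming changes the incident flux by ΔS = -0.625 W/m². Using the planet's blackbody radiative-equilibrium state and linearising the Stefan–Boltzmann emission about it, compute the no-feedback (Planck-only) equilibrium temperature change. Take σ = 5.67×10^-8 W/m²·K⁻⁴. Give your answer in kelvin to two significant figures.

-0.85 K

By the inverse-square law, S = 1360/10.1² = 13.33 W/m².
Unperturbed T_e = [13.33·(1−0.54)/(4σ)]^¼ = 72.11 K.
TOA radiative forcing: ΔF = (1−α)ΔS/4 = 0.46·(-0.625)/4 = -0.07187 W/m².
The Planck feedback parameter is 4σT_e³ = 0.08505 W/m²/K.
So ΔT₀ = -0.07187/0.08505 = -0.845 K.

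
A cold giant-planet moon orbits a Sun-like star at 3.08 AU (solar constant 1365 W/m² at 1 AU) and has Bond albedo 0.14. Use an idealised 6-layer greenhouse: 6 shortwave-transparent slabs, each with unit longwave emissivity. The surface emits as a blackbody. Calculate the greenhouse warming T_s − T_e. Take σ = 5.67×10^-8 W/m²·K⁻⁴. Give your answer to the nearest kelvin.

96 kelvin

Irradiance scales as 1/d², so S = 1365 W/m² × (1/3.08)² = 143.9 W/m².
The effective emission temperature is T_e = [S(1−α)/(4σ)]^¼ = 152.8 K.
T_s = (N+1)^(1/4)·T_e = 248.6 K.
Warming: T_s − T_e = 95.76 K.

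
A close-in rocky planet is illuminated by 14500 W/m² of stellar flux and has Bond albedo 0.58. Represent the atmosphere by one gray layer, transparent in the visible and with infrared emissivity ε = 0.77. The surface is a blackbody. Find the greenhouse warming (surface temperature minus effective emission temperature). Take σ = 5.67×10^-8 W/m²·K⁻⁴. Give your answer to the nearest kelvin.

Effective emission temperature (TOA balance): σT_e⁴ = S(1−α)/4 = 1523 W/m² → T_e = 404.8 K.
For a single slab of emissivity ε, T_s⁴ = 2T_e⁴/(2−ε); thus T_s = 404.8·(1.626)^(1/4) = 457.1 K.
Greenhouse warming: T_s − T_e = 52.31 K.

52 kelvin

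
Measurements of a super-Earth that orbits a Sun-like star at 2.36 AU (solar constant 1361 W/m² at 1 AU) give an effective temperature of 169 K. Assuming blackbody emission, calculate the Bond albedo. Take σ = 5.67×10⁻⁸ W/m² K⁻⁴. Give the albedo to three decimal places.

0.243

Irradiance scales as 1/d², so S = 1361 W/m² × (1/2.36)² = 244.4 W/m².
Energy balance: S(1−α)/4 = σT⁴, so 1−α = 4σT⁴/S.
σT⁴ = 46.25 W/m², so 4σT⁴ = 185.0 W/m².
1−α = 185.0/244.4 = 0.7571, so α = 0.2429.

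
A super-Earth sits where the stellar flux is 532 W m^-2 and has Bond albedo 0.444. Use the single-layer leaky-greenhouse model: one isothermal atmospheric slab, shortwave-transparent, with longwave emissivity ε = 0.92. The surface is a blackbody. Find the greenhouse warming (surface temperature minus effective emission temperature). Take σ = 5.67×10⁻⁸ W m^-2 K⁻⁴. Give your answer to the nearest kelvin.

32 kelvin

Effective emission temperature (TOA balance): σT_e⁴ = S(1−α)/4 = 73.95 W m^-2 → T_e = 190.0 K.
Surface balance with a leaky layer gives σT_s⁴ = σT_e⁴·2/(2−ε), so T_s = T_e·[2/(2−0.92)]^(1/4) = 221.7 K.
Greenhouse warming: T_s − T_e = 31.65 K.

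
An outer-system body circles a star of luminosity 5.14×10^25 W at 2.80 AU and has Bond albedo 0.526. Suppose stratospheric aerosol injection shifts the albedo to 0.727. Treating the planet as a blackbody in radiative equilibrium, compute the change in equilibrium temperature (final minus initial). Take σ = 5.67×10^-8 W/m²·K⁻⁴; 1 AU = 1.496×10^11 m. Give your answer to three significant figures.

Orbital distance: d = 2.80 AU = 4.189×10^11 m.
Spreading L over a sphere of radius d: S = 5.14×10^25/(4π·4.19×10^11²) = 23.31 W/m².
Initial: T₁ = [S(1−0.526)/(4σ)]^(1/4) = 83.55 K.
After:  T₂ = [23.31·0.273/(4σ)]^(1/4) = 72.78 K.
ΔT = T₂ − T₁ = -10.76 K.

-10.8 kelvin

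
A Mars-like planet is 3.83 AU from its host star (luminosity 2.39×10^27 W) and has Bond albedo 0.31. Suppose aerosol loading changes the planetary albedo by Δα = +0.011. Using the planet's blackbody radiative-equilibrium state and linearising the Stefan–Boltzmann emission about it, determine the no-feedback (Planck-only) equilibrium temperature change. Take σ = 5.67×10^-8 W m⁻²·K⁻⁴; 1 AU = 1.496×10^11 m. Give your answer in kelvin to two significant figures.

-0.82 K

d = 3.83 × 1.496×10^11 m = 5.730×10^11 m.
Spreading L over a sphere of radius d: S = 2.39×10^27/(4π·5.73×10^11²) = 579.3 W m⁻².
Reference equilibrium: T_e = [S(1−α)/(4σ)]^(1/4) = 204.9 K.
The change in absorbed flux is Δ[S(1−α)/4] = −SΔα/4 = -1.593 W m⁻².
The Planck feedback parameter is 4σT_e³ = 1.951 W m⁻²/K.
Hence the no-feedback warming is ΔF/(4σT_e³) = -0.817 K.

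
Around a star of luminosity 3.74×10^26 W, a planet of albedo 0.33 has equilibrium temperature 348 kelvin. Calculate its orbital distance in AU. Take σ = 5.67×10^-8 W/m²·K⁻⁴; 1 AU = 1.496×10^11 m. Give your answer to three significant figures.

The flux needed for this T is 4σT⁴/(1−0.33) = 4965 W/m².
Then d = [L/(4πS)]^(1/2) = 7.743×10^10 m, i.e. 0.5176 AU.

0.518 AU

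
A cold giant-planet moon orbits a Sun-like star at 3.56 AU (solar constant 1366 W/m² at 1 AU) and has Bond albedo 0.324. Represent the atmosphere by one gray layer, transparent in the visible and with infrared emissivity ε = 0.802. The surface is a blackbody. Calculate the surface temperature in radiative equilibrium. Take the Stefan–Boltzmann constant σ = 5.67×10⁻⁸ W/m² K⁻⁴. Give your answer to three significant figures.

152 K

By the inverse-square law, S = 1366/3.56² = 107.8 W/m².
The planet radiates to space at T_e = [S(1−α)/(4σ)]^(1/4) = 133.9 K.
Surface balance with a leaky layer gives σT_s⁴ = σT_e⁴·2/(2−ε), so T_s = T_e·[2/(2−0.802)]^(1/4) = 152.2 K.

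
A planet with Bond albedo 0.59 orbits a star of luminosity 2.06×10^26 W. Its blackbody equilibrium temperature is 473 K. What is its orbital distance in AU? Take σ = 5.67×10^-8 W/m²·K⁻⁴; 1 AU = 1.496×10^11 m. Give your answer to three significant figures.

The flux needed for this T is 4σT⁴/(1−0.59) = 27690 W/m².
Then d = [L/(4πS)]^(1/2) = 2.433×10^10 m, i.e. 0.1626 AU.

0.163 AU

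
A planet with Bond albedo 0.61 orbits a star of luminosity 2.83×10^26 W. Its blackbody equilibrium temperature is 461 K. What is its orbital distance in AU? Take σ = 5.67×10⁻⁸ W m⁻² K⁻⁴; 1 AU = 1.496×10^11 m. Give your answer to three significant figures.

0.196 AU

Energy balance gives S = 4σT⁴/(1−α) = 26270 W m⁻².
Then d = [L/(4πS)]^(1/2) = 2.928×10^10 m, i.e. 0.1957 AU.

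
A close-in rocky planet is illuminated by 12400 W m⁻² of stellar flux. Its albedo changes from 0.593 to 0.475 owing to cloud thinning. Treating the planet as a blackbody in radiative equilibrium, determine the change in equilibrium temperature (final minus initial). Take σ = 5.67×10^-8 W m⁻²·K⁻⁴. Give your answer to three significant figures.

25.4 kelvin

Before: T₁ = [12400·0.407/(4σ)]^(1/4) = 386.2 K.
Final:   T₂ = [S(1−0.475)/(4σ)]^(1/4) = 411.6 K.
Change: 411.6 − 386.2 = 25.38 K.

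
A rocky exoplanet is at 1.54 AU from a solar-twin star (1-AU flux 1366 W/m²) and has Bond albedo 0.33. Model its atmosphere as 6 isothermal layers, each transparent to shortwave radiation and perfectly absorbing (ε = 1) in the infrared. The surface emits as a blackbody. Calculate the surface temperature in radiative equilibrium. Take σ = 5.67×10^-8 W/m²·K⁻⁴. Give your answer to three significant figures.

Flux at the orbit: S = 1366/(1.54)² = 576.0 W/m².
OLR = S(1−α)/4 = 96.48 W/m²; the top layer radiates at T_e = 203.1 K.
For an N-layer opaque stack, T_s⁴ = (N+1)T_e⁴, hence T_s = (7)^(1/4)×203.1 K = 330.4 K.

330 kelvin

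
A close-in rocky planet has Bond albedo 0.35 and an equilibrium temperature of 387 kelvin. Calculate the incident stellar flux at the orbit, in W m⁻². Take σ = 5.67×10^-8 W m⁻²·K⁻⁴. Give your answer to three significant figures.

7830 W m⁻²

From S(1−α)/4 = σT⁴: S = 4σT⁴/(1−α).
The emitted flux is σT⁴ = 1272 W m⁻².
S = 4·1272/0.65 = 7827 W m⁻².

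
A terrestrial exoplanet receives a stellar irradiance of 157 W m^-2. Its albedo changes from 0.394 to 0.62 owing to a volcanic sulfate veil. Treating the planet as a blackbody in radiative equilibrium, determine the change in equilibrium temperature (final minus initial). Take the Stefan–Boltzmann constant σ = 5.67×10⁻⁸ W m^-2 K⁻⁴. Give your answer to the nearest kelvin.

-16 K

Before: T₁ = [157.0·0.606/(4σ)]^(1/4) = 143.1 K.
With α = 0.62, T₂ = 127.4 K.
Change: 127.4 − 143.1 = -15.76 K.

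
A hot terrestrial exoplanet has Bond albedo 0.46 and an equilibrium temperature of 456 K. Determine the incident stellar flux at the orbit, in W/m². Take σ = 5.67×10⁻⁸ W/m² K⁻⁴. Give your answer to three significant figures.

18200 W/m²

Invert the energy balance for S: S = 4σT⁴/(1−α).
σT⁴ = 5.67×10⁻⁸·(456)⁴ = 2452 W/m².
So S = 4×2452/(1−0.46) = 18160 W/m².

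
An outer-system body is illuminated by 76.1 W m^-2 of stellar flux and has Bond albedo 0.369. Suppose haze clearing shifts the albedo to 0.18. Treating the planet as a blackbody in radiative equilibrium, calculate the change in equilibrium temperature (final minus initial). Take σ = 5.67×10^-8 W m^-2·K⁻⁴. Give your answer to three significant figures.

With α = 0.369, T₁ = 120.6 K.
With α = 0.18, T₂ = 128.8 K.
ΔT = T₂ − T₁ = 8.165 K.

8.17 K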